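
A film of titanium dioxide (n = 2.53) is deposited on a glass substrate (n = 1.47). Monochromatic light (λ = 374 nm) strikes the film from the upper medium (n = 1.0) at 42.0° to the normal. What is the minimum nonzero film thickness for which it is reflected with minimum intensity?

Top surface (1.0 → 2.53): reflection off a higher-index medium gives a half-wave phase shift.
At the lower boundary (n = 2.53 to n = 1.47) the reflected ray undergoes no phase shift.
Net: one phase inversion between the two reflected rays.
For weak reflection here: 2 n t cos θ_r = m λ.
Snell's law: 1.0 sin 42.0° = 2.53 sin θ_r → sin θ_r = 0.264, cos θ_r = 0.964.
Minimum nonzero at m = 1: t = λ / (2 n cos θ_r) = 374 / (2 × 2.53 × 0.964) = 76.6 nm.

76.6 nm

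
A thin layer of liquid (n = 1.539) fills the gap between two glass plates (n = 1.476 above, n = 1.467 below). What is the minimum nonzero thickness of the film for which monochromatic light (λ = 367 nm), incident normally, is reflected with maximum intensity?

Ray reflecting at the top interface goes from n = 1.476 toward n = 1.539: a half-wave phase shift.
At the lower boundary (n = 1.539 to n = 1.467) the reflected ray undergoes no phase shift.
The two reflections differ by half a wavelength.
For strong reflection here: 2 n t = (m + ½) λ.
Minimum at m = 0: t = λ / (4 n) = 367 / (4 × 1.539) = 59.6 nm.

59.6 nm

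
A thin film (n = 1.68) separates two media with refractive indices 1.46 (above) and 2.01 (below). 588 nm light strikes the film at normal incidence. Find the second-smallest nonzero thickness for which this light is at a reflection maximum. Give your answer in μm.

0.350 μm

Top surface (1.46 → 1.68): reflection off a higher-index medium gives a half-wave phase shift.
Ray reflecting at the bottom interface goes from n = 1.68 toward n = 2.01: a half-wave phase shift.
Net: no relative phase inversion (both shifts match).
For strong reflection here: 2 n t = m λ.
The second-smallest nonzero thickness corresponds to m = 2: t = m λ / (2 n) = 2.00 × 588 / (2 × 1.68) = 350 nm.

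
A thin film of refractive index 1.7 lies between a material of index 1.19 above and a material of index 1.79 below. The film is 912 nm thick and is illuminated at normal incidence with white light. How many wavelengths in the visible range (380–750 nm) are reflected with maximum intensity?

Top surface (1.19 → 1.7): reflection off a higher-index medium gives a half-wave phase shift.
Bottom surface (1.7 → 1.79): reflection off a higher-index medium gives a half-wave phase shift.
Zero or two π shifts → no net half-wave offset.
For maximum reflection here: 2 n t = m λ.
λ = 2 n t / m = 3101 / m nm.
m=4: 775 nm (IR); m=5: 620 nm (visible); m=6: 517 nm (visible); m=7: 443 nm (visible); m=8: 388 nm (visible); m=9: 345 nm (UV).

4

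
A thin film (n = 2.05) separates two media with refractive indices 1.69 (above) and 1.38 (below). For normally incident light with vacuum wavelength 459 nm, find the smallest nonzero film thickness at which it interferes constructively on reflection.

At the upper boundary (n = 1.69 to n = 2.05) the reflected ray undergoes a half-wave phase shift.
At the lower boundary (n = 2.05 to n = 1.38) the reflected ray undergoes no phase shift.
Exactly one π shift → a net half-wave offset.
With one net inversion, constructive interference in reflection requires 2 n t = (m + ½) λ.
Minimum at m = 0: t = λ / (4 n) = 459 / (4 × 2.05) = 56.0 nm.

56.0 nm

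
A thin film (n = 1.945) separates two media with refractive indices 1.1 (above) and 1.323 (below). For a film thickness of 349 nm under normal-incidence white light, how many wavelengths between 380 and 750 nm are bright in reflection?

Ray reflecting at the top interface goes from n = 1.1 toward n = 1.945: a half-wave phase shift.
Ray reflecting at the bottom interface goes from n = 1.945 toward n = 1.323: no phase shift.
The two reflections differ by half a wavelength.
So the condition for constructive reflection is 2 n t = (m + ½) λ.
λ = 2 n t / (m + ½) = 1358 / (m + ½) nm.
m=1: 905 nm (IR); m=2: 543 nm (visible); m=3: 388 nm (visible); m=4: 302 nm (UV).

2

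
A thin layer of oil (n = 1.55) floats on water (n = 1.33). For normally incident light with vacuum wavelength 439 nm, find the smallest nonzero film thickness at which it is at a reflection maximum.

70.8 nm

Ray reflecting at the top interface goes from n = 1.0 toward n = 1.55: a half-wave phase shift.
Ray reflecting at the bottom interface goes from n = 1.55 toward n = 1.33: no phase shift.
The two reflections differ by half a wavelength.
So the condition for constructive reflection is 2 n t = (m + ½) λ.
Minimum at m = 0: t = λ / (4 n) = 439 / (4 × 1.55) = 70.8 nm.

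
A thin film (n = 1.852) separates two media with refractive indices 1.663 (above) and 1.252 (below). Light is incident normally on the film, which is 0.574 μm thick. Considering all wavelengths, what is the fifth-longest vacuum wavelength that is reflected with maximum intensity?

At the upper boundary (n = 1.663 to n = 1.852) the reflected ray undergoes a half-wave phase shift.
Bottom surface (1.852 → 1.252): reflection off a lower-index medium gives no phase shift.
The two reflections differ by half a wavelength.
So the condition for constructive reflection is 2 n t = (m + ½) λ.
λ = 2 n t / (m + ½). The fifth-longest wavelength is m = 4: λ = 2 × 1.852 × 574 / 4.50 = 472 nm.

472 nm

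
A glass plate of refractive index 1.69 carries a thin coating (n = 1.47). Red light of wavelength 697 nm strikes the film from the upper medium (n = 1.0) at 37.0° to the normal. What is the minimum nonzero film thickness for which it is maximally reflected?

Ray reflecting at the top interface goes from n = 1.0 toward n = 1.47: a half-wave phase shift.
Ray reflecting at the bottom interface goes from n = 1.47 toward n = 1.69: a half-wave phase shift.
Zero or two π shifts → no net half-wave offset.
With no net inversion, constructive interference in reflection requires 2 n t cos θ_r = m λ.
Snell's law: 1.0 sin 37.0° = 1.47 sin θ_r → sin θ_r = 0.409, cos θ_r = 0.912.
Minimum nonzero at m = 1: t = λ / (2 n cos θ_r) = 697 / (2 × 1.47 × 0.912) = 260 nm.

260 nm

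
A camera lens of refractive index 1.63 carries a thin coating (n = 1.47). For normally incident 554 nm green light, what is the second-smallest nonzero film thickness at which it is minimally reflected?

Ray reflecting at the top interface goes from n = 1.0 toward n = 1.47: a half-wave phase shift.
Ray reflecting at the bottom interface goes from n = 1.47 toward n = 1.63: a half-wave phase shift.
Net: no relative phase inversion (both shifts match).
For weak reflection here: 2 n t = (m + ½) λ.
The second-smallest nonzero thickness corresponds to m = 1: t = (m + ½) λ / (2 n) = 1.50 × 554 / (2 × 1.47) = 283 nm.

283 nm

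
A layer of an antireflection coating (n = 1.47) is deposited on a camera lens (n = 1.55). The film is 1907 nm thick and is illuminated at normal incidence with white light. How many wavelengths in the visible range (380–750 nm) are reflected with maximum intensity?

Top surface (1.0 → 1.47): reflection off a higher-index medium gives a half-wave phase shift.
Bottom surface (1.47 → 1.55): reflection off a higher-index medium gives a half-wave phase shift.
Zero or two π shifts → no net half-wave offset.
So the condition for constructive reflection is 2 n t = m λ.
λ = 2 n t / m = 5607 / m nm.
m=7: 801 nm (IR); m=8: 701 nm (visible); m=9: 623 nm (visible); m=10: 561 nm (visible); m=11: 510 nm (visible); m=12: 467 nm (visible); m=13: 431 nm (visible); m=14: 400 nm (visible); m=15: 374 nm (UV).

7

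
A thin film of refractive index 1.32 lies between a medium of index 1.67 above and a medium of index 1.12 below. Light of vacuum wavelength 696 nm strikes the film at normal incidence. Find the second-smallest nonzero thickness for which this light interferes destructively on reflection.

Ray reflecting at the top interface goes from n = 1.67 toward n = 1.32: no phase shift.
At the lower boundary (n = 1.32 to n = 1.12) the reflected ray undergoes no phase shift.
The two reflections carry the same phase change, so no net offset.
With no net inversion, destructive interference in reflection requires 2 n t = (m + ½) λ.
The second-smallest nonzero thickness corresponds to m = 1: t = (m + ½) λ / (2 n) = 1.50 × 696 / (2 × 1.32) = 395 nm.

395 nm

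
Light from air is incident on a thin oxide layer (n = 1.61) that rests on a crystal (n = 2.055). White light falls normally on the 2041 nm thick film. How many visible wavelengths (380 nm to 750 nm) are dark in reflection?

8

Ray reflecting at the top interface goes from n = 1.0 toward n = 1.61: a half-wave phase shift.
Bottom surface (1.61 → 2.055): reflection off a higher-index medium gives a half-wave phase shift.
The two reflections carry the same phase change, so no net offset.
With no net inversion, destructive interference in reflection requires 2 n t = (m + ½) λ.
λ = 2 n t / (m + ½) = 6572 / (m + ½) nm.
m=8: 773 nm (IR); m=9: 692 nm (visible); m=10: 626 nm (visible); m=11: 571 nm (visible); m=12: 526 nm (visible); m=13: 487 nm (visible); m=14: 453 nm (visible); m=15: 424 nm (visible); m=16: 398 nm (visible); m=17: 376 nm (UV).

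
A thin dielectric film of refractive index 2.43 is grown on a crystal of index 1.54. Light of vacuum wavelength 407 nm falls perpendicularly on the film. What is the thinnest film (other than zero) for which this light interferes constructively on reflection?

41.9 nm

Top surface (1.0 → 2.43): reflection off a higher-index medium gives a half-wave phase shift.
At the lower boundary (n = 2.43 to n = 1.54) the reflected ray undergoes no phase shift.
The two reflections differ by half a wavelength.
With one net inversion, constructive interference in reflection requires 2 n t = (m + ½) λ.
Minimum at m = 0: t = λ / (4 n) = 407 / (4 × 2.43) = 41.9 nm.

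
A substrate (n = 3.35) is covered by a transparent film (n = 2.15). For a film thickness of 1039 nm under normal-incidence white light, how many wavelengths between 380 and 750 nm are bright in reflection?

Top surface (1.0 → 2.15): reflection off a higher-index medium gives a half-wave phase shift.
Bottom surface (2.15 → 3.35): reflection off a higher-index medium gives a half-wave phase shift.
The two reflections carry the same phase change, so no net offset.
With no net inversion, constructive interference in reflection requires 2 n t = m λ.
λ = 2 n t / m = 4468 / m nm.
m=5: 894 nm (IR); m=6: 745 nm (visible); m=7: 638 nm (visible); m=8: 558 nm (visible); m=9: 496 nm (visible); m=10: 447 nm (visible); m=11: 406 nm (visible); m=12: 372 nm (UV).

6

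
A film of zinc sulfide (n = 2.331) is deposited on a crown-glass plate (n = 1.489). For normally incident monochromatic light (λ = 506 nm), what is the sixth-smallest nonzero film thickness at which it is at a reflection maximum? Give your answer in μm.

0.597 μm

At the upper boundary (n = 1.0 to n = 2.331) the reflected ray undergoes a half-wave phase shift.
Ray reflecting at the bottom interface goes from n = 2.331 toward n = 1.489: no phase shift.
Exactly one π shift → a net half-wave offset.
With one net inversion, constructive interference in reflection requires 2 n t = (m + ½) λ.
The sixth-smallest nonzero thickness corresponds to m = 5: t = (m + ½) λ / (2 n) = 5.50 × 506 / (2 × 2.331) = 597 nm.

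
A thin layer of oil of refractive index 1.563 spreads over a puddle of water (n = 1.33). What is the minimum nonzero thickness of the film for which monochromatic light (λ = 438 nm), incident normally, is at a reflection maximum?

At the upper boundary (n = 1.0 to n = 1.563) the reflected ray undergoes a half-wave phase shift.
At the lower boundary (n = 1.563 to n = 1.33) the reflected ray undergoes no phase shift.
The two reflections differ by half a wavelength.
With one net inversion, constructive interference in reflection requires 2 n t = (m + ½) λ.
Minimum at m = 0: t = λ / (4 n) = 438 / (4 × 1.563) = 70.1 nm.

70.1 nm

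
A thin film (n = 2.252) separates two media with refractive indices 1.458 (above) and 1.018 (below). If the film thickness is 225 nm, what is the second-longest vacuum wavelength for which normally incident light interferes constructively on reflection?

Ray reflecting at the top interface goes from n = 1.458 toward n = 2.252: a half-wave phase shift.
At the lower boundary (n = 2.252 to n = 1.018) the reflected ray undergoes no phase shift.
Exactly one π shift → a net half-wave offset.
With one net inversion, constructive interference in reflection requires 2 n t = (m + ½) λ.
λ = 2 n t / (m + ½). The second-longest wavelength is m = 1: λ = 2 × 2.252 × 225 / 1.50 = 676 nm.

676 nm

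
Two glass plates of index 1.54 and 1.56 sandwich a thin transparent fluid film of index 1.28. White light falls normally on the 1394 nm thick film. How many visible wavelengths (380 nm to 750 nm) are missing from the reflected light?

5

Ray reflecting at the top interface goes from n = 1.54 toward n = 1.28: no phase shift.
Bottom surface (1.28 → 1.56): reflection off a higher-index medium gives a half-wave phase shift.
Net: one phase inversion between the two reflected rays.
So the condition for destructive reflection is 2 n t = m λ.
λ = 2 n t / m = 3569 / m nm.
m=4: 892 nm (IR); m=5: 714 nm (visible); m=6: 595 nm (visible); m=7: 510 nm (visible); m=8: 446 nm (visible); m=9: 397 nm (visible); m=10: 357 nm (UV).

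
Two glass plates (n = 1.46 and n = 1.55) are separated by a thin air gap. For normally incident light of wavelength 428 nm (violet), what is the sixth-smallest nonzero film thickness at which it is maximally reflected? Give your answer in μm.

Top surface (1.46 → 1.0): reflection off a lower-index medium gives no phase shift.
At the lower boundary (n = 1.0 to n = 1.55) the reflected ray undergoes a half-wave phase shift.
Net: one phase inversion between the two reflected rays.
With one net inversion, constructive interference in reflection requires 2 n t = (m + ½) λ.
The sixth-smallest nonzero thickness corresponds to m = 5: t = (m + ½) λ / (2 n) = 5.50 × 428 / (2 × 1.0) = 1177 nm.

1.18 μm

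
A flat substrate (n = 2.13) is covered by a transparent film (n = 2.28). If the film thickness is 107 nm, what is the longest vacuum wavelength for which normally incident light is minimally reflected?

488 nm

Ray reflecting at the top interface goes from n = 1.0 toward n = 2.28: a half-wave phase shift.
Bottom surface (2.28 → 2.13): reflection off a lower-index medium gives no phase shift.
The two reflections differ by half a wavelength.
For weak reflection here: 2 n t = m λ.
λ = 2 n t / m. The longest wavelength is m = 1: λ = 2 × 2.28 × 107 / 1.00 = 488 nm.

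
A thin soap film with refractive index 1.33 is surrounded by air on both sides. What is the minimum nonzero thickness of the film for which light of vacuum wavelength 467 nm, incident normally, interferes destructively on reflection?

176 nm

Ray reflecting at the top interface goes from n = 1.0 toward n = 1.33: a half-wave phase shift.
Bottom surface (1.33 → 1.0): reflection off a lower-index medium gives no phase shift.
Exactly one π shift → a net half-wave offset.
For weak reflection here: 2 n t = m λ.
Minimum nonzero at m = 1: t = λ / (2 n) = 467 / (2 × 1.33) = 176 nm.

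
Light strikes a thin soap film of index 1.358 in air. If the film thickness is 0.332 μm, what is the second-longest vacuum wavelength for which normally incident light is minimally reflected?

At the upper boundary (n = 1.0 to n = 1.358) the reflected ray undergoes a half-wave phase shift.
Ray reflecting at the bottom interface goes from n = 1.358 toward n = 1.0: no phase shift.
Net: one phase inversion between the two reflected rays.
With one net inversion, destructive interference in reflection requires 2 n t = m λ.
λ = 2 n t / m. The second-longest wavelength is m = 2: λ = 2 × 1.358 × 332 / 2.00 = 451 nm.

451 nm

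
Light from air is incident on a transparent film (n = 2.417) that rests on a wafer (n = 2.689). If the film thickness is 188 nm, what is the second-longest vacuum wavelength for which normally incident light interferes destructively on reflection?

At the upper boundary (n = 1.0 to n = 2.417) the reflected ray undergoes a half-wave phase shift.
At the lower boundary (n = 2.417 to n = 2.689) the reflected ray undergoes a half-wave phase shift.
The two reflections carry the same phase change, so no net offset.
For weak reflection here: 2 n t = (m + ½) λ.
λ = 2 n t / (m + ½). The second-longest wavelength is m = 1: λ = 2 × 2.417 × 188 / 1.50 = 606 nm.

606 nm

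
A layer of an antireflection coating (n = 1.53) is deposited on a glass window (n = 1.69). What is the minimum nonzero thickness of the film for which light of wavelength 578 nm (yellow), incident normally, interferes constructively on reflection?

At the upper boundary (n = 1.0 to n = 1.53) the reflected ray undergoes a half-wave phase shift.
Ray reflecting at the bottom interface goes from n = 1.53 toward n = 1.69: a half-wave phase shift.
Zero or two π shifts → no net half-wave offset.
With no net inversion, constructive interference in reflection requires 2 n t = m λ.
Minimum nonzero at m = 1: t = λ / (2 n) = 578 / (2 × 1.53) = 189 nm.

189 nm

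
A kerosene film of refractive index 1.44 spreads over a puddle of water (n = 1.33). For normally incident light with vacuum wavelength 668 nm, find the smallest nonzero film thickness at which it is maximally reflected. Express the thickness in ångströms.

1160 Å

Ray reflecting at the top interface goes from n = 1.0 toward n = 1.44: a half-wave phase shift.
At the lower boundary (n = 1.44 to n = 1.33) the reflected ray undergoes no phase shift.
The two reflections differ by half a wavelength.
So the condition for constructive reflection is 2 n t = (m + ½) λ.
Minimum at m = 0: t = λ / (4 n) = 668 / (4 × 1.44) = 116 nm.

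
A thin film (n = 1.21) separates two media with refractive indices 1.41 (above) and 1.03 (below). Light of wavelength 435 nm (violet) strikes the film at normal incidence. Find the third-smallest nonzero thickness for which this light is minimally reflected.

At the upper boundary (n = 1.41 to n = 1.21) the reflected ray undergoes no phase shift.
At the lower boundary (n = 1.21 to n = 1.03) the reflected ray undergoes no phase shift.
Net: no relative phase inversion (both shifts match).
So the condition for destructive reflection is 2 n t = (m + ½) λ.
The third-smallest nonzero thickness corresponds to m = 2: t = (m + ½) λ / (2 n) = 2.50 × 435 / (2 × 1.21) = 449 nm.

449 nm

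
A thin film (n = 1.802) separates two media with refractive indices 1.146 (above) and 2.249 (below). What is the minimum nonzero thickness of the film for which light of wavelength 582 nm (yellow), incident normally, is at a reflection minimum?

80.7 nm

Ray reflecting at the top interface goes from n = 1.146 toward n = 1.802: a half-wave phase shift.
At the lower boundary (n = 1.802 to n = 2.249) the reflected ray undergoes a half-wave phase shift.
Net: no relative phase inversion (both shifts match).
So the condition for destructive reflection is 2 n t = (m + ½) λ.
Minimum at m = 0: t = λ / (4 n) = 582 / (4 × 1.802) = 80.7 nm.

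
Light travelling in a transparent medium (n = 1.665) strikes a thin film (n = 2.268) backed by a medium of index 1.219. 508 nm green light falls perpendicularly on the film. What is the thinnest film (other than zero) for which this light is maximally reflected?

56.0 nm

Top surface (1.665 → 2.268): reflection off a higher-index medium gives a half-wave phase shift.
Ray reflecting at the bottom interface goes from n = 2.268 toward n = 1.219: no phase shift.
The two reflections differ by half a wavelength.
With one net inversion, constructive interference in reflection requires 2 n t = (m + ½) λ.
Minimum at m = 0: t = λ / (4 n) = 508 / (4 × 2.268) = 56.0 nm.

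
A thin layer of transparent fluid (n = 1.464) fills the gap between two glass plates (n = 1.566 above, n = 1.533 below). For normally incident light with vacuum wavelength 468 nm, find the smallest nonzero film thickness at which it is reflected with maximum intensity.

At the upper boundary (n = 1.566 to n = 1.464) the reflected ray undergoes no phase shift.
Ray reflecting at the bottom interface goes from n = 1.464 toward n = 1.533: a half-wave phase shift.
The two reflections differ by half a wavelength.
With one net inversion, constructive interference in reflection requires 2 n t = (m + ½) λ.
Minimum at m = 0: t = λ / (4 n) = 468 / (4 × 1.464) = 79.9 nm.

79.9 nm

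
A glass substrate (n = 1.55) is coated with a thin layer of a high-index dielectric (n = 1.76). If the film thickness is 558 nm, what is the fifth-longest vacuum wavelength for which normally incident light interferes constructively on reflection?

436 nm

Top surface (1.0 → 1.76): reflection off a higher-index medium gives a half-wave phase shift.
Bottom surface (1.76 → 1.55): reflection off a lower-index medium gives no phase shift.
Exactly one π shift → a net half-wave offset.
For strong reflection here: 2 n t = (m + ½) λ.
λ = 2 n t / (m + ½). The fifth-longest wavelength is m = 4: λ = 2 × 1.76 × 558 / 4.50 = 436 nm.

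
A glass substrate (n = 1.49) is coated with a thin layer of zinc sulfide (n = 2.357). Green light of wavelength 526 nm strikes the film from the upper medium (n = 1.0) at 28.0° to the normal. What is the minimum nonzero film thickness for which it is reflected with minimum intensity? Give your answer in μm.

0.114 μm

Top surface (1.0 → 2.357): reflection off a higher-index medium gives a half-wave phase shift.
At the lower boundary (n = 2.357 to n = 1.49) the reflected ray undergoes no phase shift.
The two reflections differ by half a wavelength.
With one net inversion, destructive interference in reflection requires 2 n t cos θ_r = m λ.
Snell's law: 1.0 sin 28.0° = 2.357 sin θ_r → sin θ_r = 0.199, cos θ_r = 0.980.
Minimum nonzero at m = 1: t = λ / (2 n cos θ_r) = 526 / (2 × 2.357 × 0.980) = 114 nm.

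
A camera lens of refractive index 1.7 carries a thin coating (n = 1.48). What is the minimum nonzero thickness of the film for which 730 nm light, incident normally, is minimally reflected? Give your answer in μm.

0.123 μm

Ray reflecting at the top interface goes from n = 1.0 toward n = 1.48: a half-wave phase shift.
Bottom surface (1.48 → 1.7): reflection off a higher-index medium gives a half-wave phase shift.
Net: no relative phase inversion (both shifts match).
With no net inversion, destructive interference in reflection requires 2 n t = (m + ½) λ.
Minimum at m = 0: t = λ / (4 n) = 730 / (4 × 1.48) = 123 nm.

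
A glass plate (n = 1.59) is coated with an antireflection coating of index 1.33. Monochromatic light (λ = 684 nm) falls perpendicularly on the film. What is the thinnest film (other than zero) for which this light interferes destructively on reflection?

Top surface (1.0 → 1.33): reflection off a higher-index medium gives a half-wave phase shift.
Ray reflecting at the bottom interface goes from n = 1.33 toward n = 1.59: a half-wave phase shift.
Zero or two π shifts → no net half-wave offset.
For weak reflection here: 2 n t = (m + ½) λ.
Minimum at m = 0: t = λ / (4 n) = 684 / (4 × 1.33) = 129 nm.

129 nm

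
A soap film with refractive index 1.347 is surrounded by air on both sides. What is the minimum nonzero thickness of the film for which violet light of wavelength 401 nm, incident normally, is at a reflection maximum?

At the upper boundary (n = 1.0 to n = 1.347) the reflected ray undergoes a half-wave phase shift.
Ray reflecting at the bottom interface goes from n = 1.347 toward n = 1.0: no phase shift.
Net: one phase inversion between the two reflected rays.
So the condition for constructive reflection is 2 n t = (m + ½) λ.
Minimum at m = 0: t = λ / (4 n) = 401 / (4 × 1.347) = 74.4 nm.

74.4 nm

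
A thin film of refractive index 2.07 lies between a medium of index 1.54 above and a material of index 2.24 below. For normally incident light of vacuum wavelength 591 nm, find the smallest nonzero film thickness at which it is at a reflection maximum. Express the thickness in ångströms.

Ray reflecting at the top interface goes from n = 1.54 toward n = 2.07: a half-wave phase shift.
Bottom surface (2.07 → 2.24): reflection off a higher-index medium gives a half-wave phase shift.
Net: no relative phase inversion (both shifts match).
So the condition for constructive reflection is 2 n t = m λ.
Minimum nonzero at m = 1: t = λ / (2 n) = 591 / (2 × 2.07) = 143 nm.

1428 Å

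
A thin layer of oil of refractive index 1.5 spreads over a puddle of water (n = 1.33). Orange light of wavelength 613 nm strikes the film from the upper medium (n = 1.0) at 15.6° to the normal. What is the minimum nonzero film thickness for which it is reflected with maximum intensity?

104 nm

At the upper boundary (n = 1.0 to n = 1.5) the reflected ray undergoes a half-wave phase shift.
At the lower boundary (n = 1.5 to n = 1.33) the reflected ray undergoes no phase shift.
Exactly one π shift → a net half-wave offset.
With one net inversion, constructive interference in reflection requires 2 n t cos θ_r = (m + ½) λ.
Snell's law: 1.0 sin 15.6° = 1.5 sin θ_r → sin θ_r = 0.179, cos θ_r = 0.984.
Minimum at m = 0: t = λ / (4 n cos θ_r) = 613 / (4 × 1.5 × 0.984) = 104 nm.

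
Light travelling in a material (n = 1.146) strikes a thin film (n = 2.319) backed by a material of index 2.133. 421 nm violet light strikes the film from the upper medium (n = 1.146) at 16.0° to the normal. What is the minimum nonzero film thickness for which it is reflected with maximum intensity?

Top surface (1.146 → 2.319): reflection off a higher-index medium gives a half-wave phase shift.
At the lower boundary (n = 2.319 to n = 2.133) the reflected ray undergoes no phase shift.
Net: one phase inversion between the two reflected rays.
With one net inversion, constructive interference in reflection requires 2 n t cos θ_r = (m + ½) λ.
Snell's law: 1.146 sin 16.0° = 2.319 sin θ_r → sin θ_r = 0.136, cos θ_r = 0.991.
Minimum at m = 0: t = λ / (4 n cos θ_r) = 421 / (4 × 2.319 × 0.991) = 45.8 nm.

45.8 nm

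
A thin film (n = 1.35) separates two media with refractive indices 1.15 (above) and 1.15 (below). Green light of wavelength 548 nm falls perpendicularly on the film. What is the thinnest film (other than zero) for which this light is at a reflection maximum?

Top surface (1.15 → 1.35): reflection off a higher-index medium gives a half-wave phase shift.
Ray reflecting at the bottom interface goes from n = 1.35 toward n = 1.15: no phase shift.
Exactly one π shift → a net half-wave offset.
So the condition for constructive reflection is 2 n t = (m + ½) λ.
Minimum at m = 0: t = λ / (4 n) = 548 / (4 × 1.35) = 101 nm.

101 nm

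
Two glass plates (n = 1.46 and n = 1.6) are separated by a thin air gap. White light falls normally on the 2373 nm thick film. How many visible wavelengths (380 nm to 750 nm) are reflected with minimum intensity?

6

Ray reflecting at the top interface goes from n = 1.46 toward n = 1.0: no phase shift.
At the lower boundary (n = 1.0 to n = 1.6) the reflected ray undergoes a half-wave phase shift.
Exactly one π shift → a net half-wave offset.
For minimum reflection here: 2 n t = m λ.
λ = 2 n t / m = 4746 / m nm.
m=6: 791 nm (IR); m=7: 678 nm (visible); m=8: 593 nm (visible); m=9: 527 nm (visible); m=10: 475 nm (visible); m=11: 431 nm (visible); m=12: 396 nm (visible); m=13: 365 nm (UV).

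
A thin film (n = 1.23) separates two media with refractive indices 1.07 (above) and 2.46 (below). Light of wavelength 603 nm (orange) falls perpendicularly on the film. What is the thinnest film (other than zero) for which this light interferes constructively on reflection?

Ray reflecting at the top interface goes from n = 1.07 toward n = 1.23: a half-wave phase shift.
At the lower boundary (n = 1.23 to n = 2.46) the reflected ray undergoes a half-wave phase shift.
The two reflections carry the same phase change, so no net offset.
With no net inversion, constructive interference in reflection requires 2 n t = m λ.
Minimum nonzero at m = 1: t = λ / (2 n) = 603 / (2 × 1.23) = 245 nm.

245 nm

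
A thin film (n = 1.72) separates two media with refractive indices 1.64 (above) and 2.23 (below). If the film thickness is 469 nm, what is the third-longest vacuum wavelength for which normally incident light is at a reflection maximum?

538 nm

At the upper boundary (n = 1.64 to n = 1.72) the reflected ray undergoes a half-wave phase shift.
Bottom surface (1.72 → 2.23): reflection off a higher-index medium gives a half-wave phase shift.
Zero or two π shifts → no net half-wave offset.
With no net inversion, constructive interference in reflection requires 2 n t = m λ.
λ = 2 n t / m. The third-longest wavelength is m = 3: λ = 2 × 1.72 × 469 / 3.00 = 538 nm.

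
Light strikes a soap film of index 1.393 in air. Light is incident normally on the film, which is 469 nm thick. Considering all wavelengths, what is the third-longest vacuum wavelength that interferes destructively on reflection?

Top surface (1.0 → 1.393): reflection off a higher-index medium gives a half-wave phase shift.
Bottom surface (1.393 → 1.0): reflection off a lower-index medium gives no phase shift.
Net: one phase inversion between the two reflected rays.
So the condition for destructive reflection is 2 n t = m λ.
λ = 2 n t / m. The third-longest wavelength is m = 3: λ = 2 × 1.393 × 469 / 3.00 = 436 nm.

436 nm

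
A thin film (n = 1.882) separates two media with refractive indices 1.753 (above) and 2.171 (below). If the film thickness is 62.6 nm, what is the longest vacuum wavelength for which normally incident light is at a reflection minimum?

471 nm

Ray reflecting at the top interface goes from n = 1.753 toward n = 1.882: a half-wave phase shift.
Ray reflecting at the bottom interface goes from n = 1.882 toward n = 2.171: a half-wave phase shift.
Net: no relative phase inversion (both shifts match).
For minimum reflection here: 2 n t = (m + ½) λ.
λ = 2 n t / (m + ½). The longest wavelength is m = 0: λ = 2 × 1.882 × 62.6 / 0.500 = 471 nm.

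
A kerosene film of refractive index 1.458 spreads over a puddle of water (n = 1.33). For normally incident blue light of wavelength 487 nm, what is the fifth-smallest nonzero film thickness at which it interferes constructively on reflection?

752 nm

Top surface (1.0 → 1.458): reflection off a higher-index medium gives a half-wave phase shift.
Bottom surface (1.458 → 1.33): reflection off a lower-index medium gives no phase shift.
Exactly one π shift → a net half-wave offset.
With one net inversion, constructive interference in reflection requires 2 n t = (m + ½) λ.
The fifth-smallest nonzero thickness corresponds to m = 4: t = (m + ½) λ / (2 n) = 4.50 × 487 / (2 × 1.458) = 752 nm.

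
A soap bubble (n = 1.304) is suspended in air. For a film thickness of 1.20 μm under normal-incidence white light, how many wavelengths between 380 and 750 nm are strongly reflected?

4

Ray reflecting at the top interface goes from n = 1.0 toward n = 1.304: a half-wave phase shift.
At the lower boundary (n = 1.304 to n = 1.0) the reflected ray undergoes no phase shift.
Net: one phase inversion between the two reflected rays.
For bright reflection here: 2 n t = (m + ½) λ.
λ = 2 n t / (m + ½) = 3130 / (m + ½) nm.
m=3: 894 nm (IR); m=4: 695 nm (visible); m=5: 569 nm (visible); m=6: 481 nm (visible); m=7: 417 nm (visible); m=8: 368 nm (UV).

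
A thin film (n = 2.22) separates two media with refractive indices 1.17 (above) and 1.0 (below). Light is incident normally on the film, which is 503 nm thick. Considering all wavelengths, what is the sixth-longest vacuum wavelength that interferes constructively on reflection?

Top surface (1.17 → 2.22): reflection off a higher-index medium gives a half-wave phase shift.
Ray reflecting at the bottom interface goes from n = 2.22 toward n = 1.0: no phase shift.
Net: one phase inversion between the two reflected rays.
With one net inversion, constructive interference in reflection requires 2 n t = (m + ½) λ.
λ = 2 n t / (m + ½). The sixth-longest wavelength is m = 5: λ = 2 × 2.22 × 503 / 5.50 = 406 nm.

406 nm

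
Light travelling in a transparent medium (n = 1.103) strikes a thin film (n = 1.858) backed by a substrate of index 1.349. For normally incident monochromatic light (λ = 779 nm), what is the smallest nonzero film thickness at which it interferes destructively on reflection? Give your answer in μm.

0.210 μm

Ray reflecting at the top interface goes from n = 1.103 toward n = 1.858: a half-wave phase shift.
Bottom surface (1.858 → 1.349): reflection off a lower-index medium gives no phase shift.
Exactly one π shift → a net half-wave offset.
For minimum reflection here: 2 n t = m λ.
The smallest nonzero thickness corresponds to m = 1: t = m λ / (2 n) = 1.00 × 779 / (2 × 1.858) = 210 nm.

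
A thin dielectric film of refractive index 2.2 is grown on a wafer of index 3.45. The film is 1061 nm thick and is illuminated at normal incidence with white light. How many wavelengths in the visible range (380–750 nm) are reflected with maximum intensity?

Top surface (1.0 → 2.2): reflection off a higher-index medium gives a half-wave phase shift.
Bottom surface (2.2 → 3.45): reflection off a higher-index medium gives a half-wave phase shift.
Zero or two π shifts → no net half-wave offset.
So the condition for constructive reflection is 2 n t = m λ.
λ = 2 n t / m = 4668 / m nm.
m=6: 778 nm (IR); m=7: 667 nm (visible); m=8: 584 nm (visible); m=9: 519 nm (visible); m=10: 467 nm (visible); m=11: 424 nm (visible); m=12: 389 nm (visible); m=13: 359 nm (UV).

6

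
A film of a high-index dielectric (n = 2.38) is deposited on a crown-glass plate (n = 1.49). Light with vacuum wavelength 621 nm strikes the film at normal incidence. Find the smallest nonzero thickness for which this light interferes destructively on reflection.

130 nm

Ray reflecting at the top interface goes from n = 1.0 toward n = 2.38: a half-wave phase shift.
At the lower boundary (n = 2.38 to n = 1.49) the reflected ray undergoes no phase shift.
The two reflections differ by half a wavelength.
So the condition for destructive reflection is 2 n t = m λ.
The smallest nonzero thickness corresponds to m = 1: t = m λ / (2 n) = 1.00 × 621 / (2 × 2.38) = 130 nm.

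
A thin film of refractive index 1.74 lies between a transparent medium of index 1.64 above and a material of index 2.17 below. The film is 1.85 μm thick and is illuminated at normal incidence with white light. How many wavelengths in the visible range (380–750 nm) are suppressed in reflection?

8

Ray reflecting at the top interface goes from n = 1.64 toward n = 1.74: a half-wave phase shift.
Bottom surface (1.74 → 2.17): reflection off a higher-index medium gives a half-wave phase shift.
Zero or two π shifts → no net half-wave offset.
With no net inversion, destructive interference in reflection requires 2 n t = (m + ½) λ.
λ = 2 n t / (m + ½) = 6438 / (m + ½) nm.
m=8: 757 nm (IR); m=9: 678 nm (visible); m=10: 613 nm (visible); m=11: 560 nm (visible); m=12: 515 nm (visible); m=13: 477 nm (visible); m=14: 444 nm (visible); m=15: 415 nm (visible); m=16: 390 nm (visible); m=17: 368 nm (UV).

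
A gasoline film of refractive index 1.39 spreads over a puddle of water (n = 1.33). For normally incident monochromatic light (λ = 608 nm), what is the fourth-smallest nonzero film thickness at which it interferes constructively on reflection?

765 nm

Ray reflecting at the top interface goes from n = 1.0 toward n = 1.39: a half-wave phase shift.
Ray reflecting at the bottom interface goes from n = 1.39 toward n = 1.33: no phase shift.
Net: one phase inversion between the two reflected rays.
With one net inversion, constructive interference in reflection requires 2 n t = (m + ½) λ.
The fourth-smallest nonzero thickness corresponds to m = 3: t = (m + ½) λ / (2 n) = 3.50 × 608 / (2 × 1.39) = 765 nm.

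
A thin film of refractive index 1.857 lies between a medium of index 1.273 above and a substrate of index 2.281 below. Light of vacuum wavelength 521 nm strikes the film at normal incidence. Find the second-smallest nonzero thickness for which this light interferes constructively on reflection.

Ray reflecting at the top interface goes from n = 1.273 toward n = 1.857: a half-wave phase shift.
Bottom surface (1.857 → 2.281): reflection off a higher-index medium gives a half-wave phase shift.
Net: no relative phase inversion (both shifts match).
With no net inversion, constructive interference in reflection requires 2 n t = m λ.
The second-smallest nonzero thickness corresponds to m = 2: t = m λ / (2 n) = 2.00 × 521 / (2 × 1.857) = 281 nm.

281 nm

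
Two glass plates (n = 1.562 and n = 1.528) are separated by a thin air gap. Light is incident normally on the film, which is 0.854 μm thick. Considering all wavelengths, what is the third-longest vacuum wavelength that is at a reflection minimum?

569 nm

Ray reflecting at the top interface goes from n = 1.562 toward n = 1.0: no phase shift.
Bottom surface (1.0 → 1.528): reflection off a higher-index medium gives a half-wave phase shift.
Exactly one π shift → a net half-wave offset.
So the condition for destructive reflection is 2 n t = m λ.
λ = 2 n t / m. The third-longest wavelength is m = 3: λ = 2 × 1.0 × 854 / 3.00 = 569 nm.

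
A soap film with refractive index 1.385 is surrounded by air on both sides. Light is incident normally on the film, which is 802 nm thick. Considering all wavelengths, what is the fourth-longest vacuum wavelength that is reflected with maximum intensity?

Ray reflecting at the top interface goes from n = 1.0 toward n = 1.385: a half-wave phase shift.
At the lower boundary (n = 1.385 to n = 1.0) the reflected ray undergoes no phase shift.
Net: one phase inversion between the two reflected rays.
With one net inversion, constructive interference in reflection requires 2 n t = (m + ½) λ.
λ = 2 n t / (m + ½). The fourth-longest wavelength is m = 3: λ = 2 × 1.385 × 802 / 3.50 = 635 nm.

635 nm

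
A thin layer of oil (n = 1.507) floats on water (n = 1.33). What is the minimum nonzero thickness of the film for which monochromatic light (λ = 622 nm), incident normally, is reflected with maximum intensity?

103 nm

Top surface (1.0 → 1.507): reflection off a higher-index medium gives a half-wave phase shift.
Ray reflecting at the bottom interface goes from n = 1.507 toward n = 1.33: no phase shift.
Exactly one π shift → a net half-wave offset.
With one net inversion, constructive interference in reflection requires 2 n t = (m + ½) λ.
Minimum at m = 0: t = λ / (4 n) = 622 / (4 × 1.507) = 103 nm.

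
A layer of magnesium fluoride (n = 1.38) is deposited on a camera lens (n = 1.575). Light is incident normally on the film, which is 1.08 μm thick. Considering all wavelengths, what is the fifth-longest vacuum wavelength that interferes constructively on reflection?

596 nm

Top surface (1.0 → 1.38): reflection off a higher-index medium gives a half-wave phase shift.
Ray reflecting at the bottom interface goes from n = 1.38 toward n = 1.575: a half-wave phase shift.
Zero or two π shifts → no net half-wave offset.
For maximum reflection here: 2 n t = m λ.
λ = 2 n t / m. The fifth-longest wavelength is m = 5: λ = 2 × 1.38 × 1080 / 5.00 = 596 nm.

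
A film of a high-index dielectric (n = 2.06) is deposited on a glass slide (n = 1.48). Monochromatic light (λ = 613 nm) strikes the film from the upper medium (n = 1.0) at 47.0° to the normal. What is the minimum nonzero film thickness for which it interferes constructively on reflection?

At the upper boundary (n = 1.0 to n = 2.06) the reflected ray undergoes a half-wave phase shift.
Ray reflecting at the bottom interface goes from n = 2.06 toward n = 1.48: no phase shift.
The two reflections differ by half a wavelength.
For bright reflection here: 2 n t cos θ_r = (m + ½) λ.
Snell's law: 1.0 sin 47.0° = 2.06 sin θ_r → sin θ_r = 0.355, cos θ_r = 0.935.
Minimum at m = 0: t = λ / (4 n cos θ_r) = 613 / (4 × 2.06 × 0.935) = 79.6 nm.

79.6 nm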